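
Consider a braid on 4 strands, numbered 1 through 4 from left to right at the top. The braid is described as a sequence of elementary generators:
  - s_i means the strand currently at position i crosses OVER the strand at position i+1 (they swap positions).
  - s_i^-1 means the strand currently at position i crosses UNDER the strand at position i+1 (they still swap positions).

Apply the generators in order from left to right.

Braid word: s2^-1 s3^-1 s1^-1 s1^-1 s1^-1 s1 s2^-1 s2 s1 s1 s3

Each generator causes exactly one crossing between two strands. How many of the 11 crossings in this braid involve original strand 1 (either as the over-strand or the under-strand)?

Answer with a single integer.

Answer: 6

Derivation:
Gen 1: crossing 2x3. Involves strand 1? no. Count so far: 0
Gen 2: crossing 2x4. Involves strand 1? no. Count so far: 0
Gen 3: crossing 1x3. Involves strand 1? yes. Count so far: 1
Gen 4: crossing 3x1. Involves strand 1? yes. Count so far: 2
Gen 5: crossing 1x3. Involves strand 1? yes. Count so far: 3
Gen 6: crossing 3x1. Involves strand 1? yes. Count so far: 4
Gen 7: crossing 3x4. Involves strand 1? no. Count so far: 4
Gen 8: crossing 4x3. Involves strand 1? no. Count so far: 4
Gen 9: crossing 1x3. Involves strand 1? yes. Count so far: 5
Gen 10: crossing 3x1. Involves strand 1? yes. Count so far: 6
Gen 11: crossing 4x2. Involves strand 1? no. Count so far: 6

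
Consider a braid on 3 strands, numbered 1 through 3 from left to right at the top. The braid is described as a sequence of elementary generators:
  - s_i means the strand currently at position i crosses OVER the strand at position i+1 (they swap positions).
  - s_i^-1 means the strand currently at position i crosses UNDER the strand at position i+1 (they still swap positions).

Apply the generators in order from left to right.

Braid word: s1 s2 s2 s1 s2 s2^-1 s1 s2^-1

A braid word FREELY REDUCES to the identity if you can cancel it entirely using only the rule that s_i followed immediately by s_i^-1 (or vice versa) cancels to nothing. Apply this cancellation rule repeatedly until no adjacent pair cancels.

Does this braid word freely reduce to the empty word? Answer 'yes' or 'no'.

Answer: no

Derivation:
Gen 1 (s1): push. Stack: [s1]
Gen 2 (s2): push. Stack: [s1 s2]
Gen 3 (s2): push. Stack: [s1 s2 s2]
Gen 4 (s1): push. Stack: [s1 s2 s2 s1]
Gen 5 (s2): push. Stack: [s1 s2 s2 s1 s2]
Gen 6 (s2^-1): cancels prior s2. Stack: [s1 s2 s2 s1]
Gen 7 (s1): push. Stack: [s1 s2 s2 s1 s1]
Gen 8 (s2^-1): push. Stack: [s1 s2 s2 s1 s1 s2^-1]
Reduced word: s1 s2 s2 s1 s1 s2^-1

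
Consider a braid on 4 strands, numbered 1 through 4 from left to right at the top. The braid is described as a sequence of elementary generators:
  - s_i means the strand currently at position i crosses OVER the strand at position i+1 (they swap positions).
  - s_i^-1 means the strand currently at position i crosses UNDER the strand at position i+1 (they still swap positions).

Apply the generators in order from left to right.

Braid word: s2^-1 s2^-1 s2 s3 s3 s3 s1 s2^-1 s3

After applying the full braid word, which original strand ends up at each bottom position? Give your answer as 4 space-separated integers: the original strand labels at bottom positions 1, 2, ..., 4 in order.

Answer: 3 4 2 1

Derivation:
Gen 1 (s2^-1): strand 2 crosses under strand 3. Perm now: [1 3 2 4]
Gen 2 (s2^-1): strand 3 crosses under strand 2. Perm now: [1 2 3 4]
Gen 3 (s2): strand 2 crosses over strand 3. Perm now: [1 3 2 4]
Gen 4 (s3): strand 2 crosses over strand 4. Perm now: [1 3 4 2]
Gen 5 (s3): strand 4 crosses over strand 2. Perm now: [1 3 2 4]
Gen 6 (s3): strand 2 crosses over strand 4. Perm now: [1 3 4 2]
Gen 7 (s1): strand 1 crosses over strand 3. Perm now: [3 1 4 2]
Gen 8 (s2^-1): strand 1 crosses under strand 4. Perm now: [3 4 1 2]
Gen 9 (s3): strand 1 crosses over strand 2. Perm now: [3 4 2 1]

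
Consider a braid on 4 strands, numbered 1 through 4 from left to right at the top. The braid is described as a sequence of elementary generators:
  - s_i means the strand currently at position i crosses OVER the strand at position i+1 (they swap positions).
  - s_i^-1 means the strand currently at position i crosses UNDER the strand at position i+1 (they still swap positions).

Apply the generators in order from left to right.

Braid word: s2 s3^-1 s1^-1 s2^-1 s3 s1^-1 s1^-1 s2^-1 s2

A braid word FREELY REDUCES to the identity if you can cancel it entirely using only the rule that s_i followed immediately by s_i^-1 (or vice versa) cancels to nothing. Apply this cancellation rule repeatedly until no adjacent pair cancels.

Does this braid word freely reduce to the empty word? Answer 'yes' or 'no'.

Answer: no

Derivation:
Gen 1 (s2): push. Stack: [s2]
Gen 2 (s3^-1): push. Stack: [s2 s3^-1]
Gen 3 (s1^-1): push. Stack: [s2 s3^-1 s1^-1]
Gen 4 (s2^-1): push. Stack: [s2 s3^-1 s1^-1 s2^-1]
Gen 5 (s3): push. Stack: [s2 s3^-1 s1^-1 s2^-1 s3]
Gen 6 (s1^-1): push. Stack: [s2 s3^-1 s1^-1 s2^-1 s3 s1^-1]
Gen 7 (s1^-1): push. Stack: [s2 s3^-1 s1^-1 s2^-1 s3 s1^-1 s1^-1]
Gen 8 (s2^-1): push. Stack: [s2 s3^-1 s1^-1 s2^-1 s3 s1^-1 s1^-1 s2^-1]
Gen 9 (s2): cancels prior s2^-1. Stack: [s2 s3^-1 s1^-1 s2^-1 s3 s1^-1 s1^-1]
Reduced word: s2 s3^-1 s1^-1 s2^-1 s3 s1^-1 s1^-1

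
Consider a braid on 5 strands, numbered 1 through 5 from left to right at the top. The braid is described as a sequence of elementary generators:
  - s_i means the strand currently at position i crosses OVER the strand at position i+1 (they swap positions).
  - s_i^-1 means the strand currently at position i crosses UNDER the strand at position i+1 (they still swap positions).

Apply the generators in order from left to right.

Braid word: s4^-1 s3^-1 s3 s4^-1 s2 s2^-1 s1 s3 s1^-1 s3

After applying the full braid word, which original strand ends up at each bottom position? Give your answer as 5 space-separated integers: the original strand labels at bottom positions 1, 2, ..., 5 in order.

Answer: 1 2 3 4 5

Derivation:
Gen 1 (s4^-1): strand 4 crosses under strand 5. Perm now: [1 2 3 5 4]
Gen 2 (s3^-1): strand 3 crosses under strand 5. Perm now: [1 2 5 3 4]
Gen 3 (s3): strand 5 crosses over strand 3. Perm now: [1 2 3 5 4]
Gen 4 (s4^-1): strand 5 crosses under strand 4. Perm now: [1 2 3 4 5]
Gen 5 (s2): strand 2 crosses over strand 3. Perm now: [1 3 2 4 5]
Gen 6 (s2^-1): strand 3 crosses under strand 2. Perm now: [1 2 3 4 5]
Gen 7 (s1): strand 1 crosses over strand 2. Perm now: [2 1 3 4 5]
Gen 8 (s3): strand 3 crosses over strand 4. Perm now: [2 1 4 3 5]
Gen 9 (s1^-1): strand 2 crosses under strand 1. Perm now: [1 2 4 3 5]
Gen 10 (s3): strand 4 crosses over strand 3. Perm now: [1 2 3 4 5]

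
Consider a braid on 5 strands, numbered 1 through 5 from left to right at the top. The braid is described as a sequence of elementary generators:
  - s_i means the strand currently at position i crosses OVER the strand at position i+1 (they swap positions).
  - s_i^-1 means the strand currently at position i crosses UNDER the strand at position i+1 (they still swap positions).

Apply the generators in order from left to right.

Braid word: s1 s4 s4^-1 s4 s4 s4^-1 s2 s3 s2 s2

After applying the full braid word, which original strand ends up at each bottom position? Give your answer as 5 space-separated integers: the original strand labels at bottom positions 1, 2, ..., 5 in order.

Answer: 2 3 5 1 4

Derivation:
Gen 1 (s1): strand 1 crosses over strand 2. Perm now: [2 1 3 4 5]
Gen 2 (s4): strand 4 crosses over strand 5. Perm now: [2 1 3 5 4]
Gen 3 (s4^-1): strand 5 crosses under strand 4. Perm now: [2 1 3 4 5]
Gen 4 (s4): strand 4 crosses over strand 5. Perm now: [2 1 3 5 4]
Gen 5 (s4): strand 5 crosses over strand 4. Perm now: [2 1 3 4 5]
Gen 6 (s4^-1): strand 4 crosses under strand 5. Perm now: [2 1 3 5 4]
Gen 7 (s2): strand 1 crosses over strand 3. Perm now: [2 3 1 5 4]
Gen 8 (s3): strand 1 crosses over strand 5. Perm now: [2 3 5 1 4]
Gen 9 (s2): strand 3 crosses over strand 5. Perm now: [2 5 3 1 4]
Gen 10 (s2): strand 5 crosses over strand 3. Perm now: [2 3 5 1 4]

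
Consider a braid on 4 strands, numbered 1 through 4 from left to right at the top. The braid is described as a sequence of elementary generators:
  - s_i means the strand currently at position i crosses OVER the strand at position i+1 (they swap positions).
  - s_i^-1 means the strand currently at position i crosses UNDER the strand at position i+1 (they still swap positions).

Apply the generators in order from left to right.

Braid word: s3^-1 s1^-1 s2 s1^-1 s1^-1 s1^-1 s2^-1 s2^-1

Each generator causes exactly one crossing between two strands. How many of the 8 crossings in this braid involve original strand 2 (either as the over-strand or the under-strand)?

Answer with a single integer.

Answer: 6

Derivation:
Gen 1: crossing 3x4. Involves strand 2? no. Count so far: 0
Gen 2: crossing 1x2. Involves strand 2? yes. Count so far: 1
Gen 3: crossing 1x4. Involves strand 2? no. Count so far: 1
Gen 4: crossing 2x4. Involves strand 2? yes. Count so far: 2
Gen 5: crossing 4x2. Involves strand 2? yes. Count so far: 3
Gen 6: crossing 2x4. Involves strand 2? yes. Count so far: 4
Gen 7: crossing 2x1. Involves strand 2? yes. Count so far: 5
Gen 8: crossing 1x2. Involves strand 2? yes. Count so far: 6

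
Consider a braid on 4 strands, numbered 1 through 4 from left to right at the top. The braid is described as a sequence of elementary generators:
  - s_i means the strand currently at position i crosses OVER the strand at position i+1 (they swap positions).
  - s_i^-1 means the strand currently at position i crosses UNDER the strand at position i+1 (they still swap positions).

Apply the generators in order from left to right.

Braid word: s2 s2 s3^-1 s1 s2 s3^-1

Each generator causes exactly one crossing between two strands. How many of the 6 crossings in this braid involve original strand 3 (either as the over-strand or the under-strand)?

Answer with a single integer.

Gen 1: crossing 2x3. Involves strand 3? yes. Count so far: 1
Gen 2: crossing 3x2. Involves strand 3? yes. Count so far: 2
Gen 3: crossing 3x4. Involves strand 3? yes. Count so far: 3
Gen 4: crossing 1x2. Involves strand 3? no. Count so far: 3
Gen 5: crossing 1x4. Involves strand 3? no. Count so far: 3
Gen 6: crossing 1x3. Involves strand 3? yes. Count so far: 4

Answer: 4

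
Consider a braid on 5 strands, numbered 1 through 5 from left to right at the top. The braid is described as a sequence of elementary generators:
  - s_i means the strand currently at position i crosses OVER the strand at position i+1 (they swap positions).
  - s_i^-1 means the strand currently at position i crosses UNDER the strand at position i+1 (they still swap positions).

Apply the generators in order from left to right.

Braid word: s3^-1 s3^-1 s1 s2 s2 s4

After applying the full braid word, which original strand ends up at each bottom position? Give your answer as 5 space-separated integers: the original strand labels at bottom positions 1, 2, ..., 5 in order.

Gen 1 (s3^-1): strand 3 crosses under strand 4. Perm now: [1 2 4 3 5]
Gen 2 (s3^-1): strand 4 crosses under strand 3. Perm now: [1 2 3 4 5]
Gen 3 (s1): strand 1 crosses over strand 2. Perm now: [2 1 3 4 5]
Gen 4 (s2): strand 1 crosses over strand 3. Perm now: [2 3 1 4 5]
Gen 5 (s2): strand 3 crosses over strand 1. Perm now: [2 1 3 4 5]
Gen 6 (s4): strand 4 crosses over strand 5. Perm now: [2 1 3 5 4]

Answer: 2 1 3 5 4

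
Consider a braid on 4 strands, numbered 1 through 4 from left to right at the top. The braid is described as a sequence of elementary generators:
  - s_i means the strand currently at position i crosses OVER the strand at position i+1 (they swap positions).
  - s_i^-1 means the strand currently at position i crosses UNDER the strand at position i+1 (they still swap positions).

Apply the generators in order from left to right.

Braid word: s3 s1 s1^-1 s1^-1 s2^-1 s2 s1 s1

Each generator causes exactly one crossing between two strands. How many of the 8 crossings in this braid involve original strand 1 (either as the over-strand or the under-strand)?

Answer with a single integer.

Answer: 7

Derivation:
Gen 1: crossing 3x4. Involves strand 1? no. Count so far: 0
Gen 2: crossing 1x2. Involves strand 1? yes. Count so far: 1
Gen 3: crossing 2x1. Involves strand 1? yes. Count so far: 2
Gen 4: crossing 1x2. Involves strand 1? yes. Count so far: 3
Gen 5: crossing 1x4. Involves strand 1? yes. Count so far: 4
Gen 6: crossing 4x1. Involves strand 1? yes. Count so far: 5
Gen 7: crossing 2x1. Involves strand 1? yes. Count so far: 6
Gen 8: crossing 1x2. Involves strand 1? yes. Count so far: 7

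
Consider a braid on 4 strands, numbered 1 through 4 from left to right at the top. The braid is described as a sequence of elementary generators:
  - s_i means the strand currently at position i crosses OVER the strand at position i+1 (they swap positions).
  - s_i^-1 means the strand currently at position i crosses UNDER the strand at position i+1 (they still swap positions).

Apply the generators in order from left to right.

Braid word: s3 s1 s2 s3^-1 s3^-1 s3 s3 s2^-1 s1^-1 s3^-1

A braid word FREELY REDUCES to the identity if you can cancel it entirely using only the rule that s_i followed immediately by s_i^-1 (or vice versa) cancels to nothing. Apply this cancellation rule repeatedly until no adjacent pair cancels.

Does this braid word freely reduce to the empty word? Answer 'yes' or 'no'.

Answer: yes

Derivation:
Gen 1 (s3): push. Stack: [s3]
Gen 2 (s1): push. Stack: [s3 s1]
Gen 3 (s2): push. Stack: [s3 s1 s2]
Gen 4 (s3^-1): push. Stack: [s3 s1 s2 s3^-1]
Gen 5 (s3^-1): push. Stack: [s3 s1 s2 s3^-1 s3^-1]
Gen 6 (s3): cancels prior s3^-1. Stack: [s3 s1 s2 s3^-1]
Gen 7 (s3): cancels prior s3^-1. Stack: [s3 s1 s2]
Gen 8 (s2^-1): cancels prior s2. Stack: [s3 s1]
Gen 9 (s1^-1): cancels prior s1. Stack: [s3]
Gen 10 (s3^-1): cancels prior s3. Stack: []
Reduced word: (empty)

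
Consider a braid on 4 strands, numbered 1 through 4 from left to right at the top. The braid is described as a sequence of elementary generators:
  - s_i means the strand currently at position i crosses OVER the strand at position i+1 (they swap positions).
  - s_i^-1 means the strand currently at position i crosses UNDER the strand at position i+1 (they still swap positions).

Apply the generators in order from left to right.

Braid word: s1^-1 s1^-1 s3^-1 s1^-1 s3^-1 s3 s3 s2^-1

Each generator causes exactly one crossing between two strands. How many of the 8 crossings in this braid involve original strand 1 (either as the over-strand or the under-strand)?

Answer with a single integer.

Gen 1: crossing 1x2. Involves strand 1? yes. Count so far: 1
Gen 2: crossing 2x1. Involves strand 1? yes. Count so far: 2
Gen 3: crossing 3x4. Involves strand 1? no. Count so far: 2
Gen 4: crossing 1x2. Involves strand 1? yes. Count so far: 3
Gen 5: crossing 4x3. Involves strand 1? no. Count so far: 3
Gen 6: crossing 3x4. Involves strand 1? no. Count so far: 3
Gen 7: crossing 4x3. Involves strand 1? no. Count so far: 3
Gen 8: crossing 1x3. Involves strand 1? yes. Count so far: 4

Answer: 4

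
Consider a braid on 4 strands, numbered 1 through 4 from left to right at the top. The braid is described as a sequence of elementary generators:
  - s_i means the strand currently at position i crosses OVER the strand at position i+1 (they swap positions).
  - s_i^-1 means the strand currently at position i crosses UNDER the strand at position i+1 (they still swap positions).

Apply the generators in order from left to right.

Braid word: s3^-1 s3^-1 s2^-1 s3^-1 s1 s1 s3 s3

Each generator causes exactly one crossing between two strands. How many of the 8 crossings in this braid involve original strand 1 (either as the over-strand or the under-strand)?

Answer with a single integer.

Gen 1: crossing 3x4. Involves strand 1? no. Count so far: 0
Gen 2: crossing 4x3. Involves strand 1? no. Count so far: 0
Gen 3: crossing 2x3. Involves strand 1? no. Count so far: 0
Gen 4: crossing 2x4. Involves strand 1? no. Count so far: 0
Gen 5: crossing 1x3. Involves strand 1? yes. Count so far: 1
Gen 6: crossing 3x1. Involves strand 1? yes. Count so far: 2
Gen 7: crossing 4x2. Involves strand 1? no. Count so far: 2
Gen 8: crossing 2x4. Involves strand 1? no. Count so far: 2

Answer: 2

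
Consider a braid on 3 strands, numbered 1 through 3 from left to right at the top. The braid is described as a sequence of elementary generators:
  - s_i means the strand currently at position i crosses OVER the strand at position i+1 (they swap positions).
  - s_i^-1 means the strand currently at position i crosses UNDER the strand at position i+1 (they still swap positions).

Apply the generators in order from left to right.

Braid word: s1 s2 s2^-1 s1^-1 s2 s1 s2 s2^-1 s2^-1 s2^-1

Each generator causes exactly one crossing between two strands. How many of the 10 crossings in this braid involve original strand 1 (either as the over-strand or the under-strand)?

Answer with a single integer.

Answer: 9

Derivation:
Gen 1: crossing 1x2. Involves strand 1? yes. Count so far: 1
Gen 2: crossing 1x3. Involves strand 1? yes. Count so far: 2
Gen 3: crossing 3x1. Involves strand 1? yes. Count so far: 3
Gen 4: crossing 2x1. Involves strand 1? yes. Count so far: 4
Gen 5: crossing 2x3. Involves strand 1? no. Count so far: 4
Gen 6: crossing 1x3. Involves strand 1? yes. Count so far: 5
Gen 7: crossing 1x2. Involves strand 1? yes. Count so far: 6
Gen 8: crossing 2x1. Involves strand 1? yes. Count so far: 7
Gen 9: crossing 1x2. Involves strand 1? yes. Count so far: 8
Gen 10: crossing 2x1. Involves strand 1? yes. Count so far: 9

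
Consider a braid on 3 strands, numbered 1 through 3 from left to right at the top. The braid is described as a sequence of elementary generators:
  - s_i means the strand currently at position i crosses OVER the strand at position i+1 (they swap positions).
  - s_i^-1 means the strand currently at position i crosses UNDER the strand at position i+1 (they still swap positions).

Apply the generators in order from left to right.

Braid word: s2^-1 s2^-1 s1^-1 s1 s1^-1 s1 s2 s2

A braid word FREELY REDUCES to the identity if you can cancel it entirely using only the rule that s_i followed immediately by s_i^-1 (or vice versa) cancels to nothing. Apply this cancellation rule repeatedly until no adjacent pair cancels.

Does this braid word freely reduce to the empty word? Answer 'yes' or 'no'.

Answer: yes

Derivation:
Gen 1 (s2^-1): push. Stack: [s2^-1]
Gen 2 (s2^-1): push. Stack: [s2^-1 s2^-1]
Gen 3 (s1^-1): push. Stack: [s2^-1 s2^-1 s1^-1]
Gen 4 (s1): cancels prior s1^-1. Stack: [s2^-1 s2^-1]
Gen 5 (s1^-1): push. Stack: [s2^-1 s2^-1 s1^-1]
Gen 6 (s1): cancels prior s1^-1. Stack: [s2^-1 s2^-1]
Gen 7 (s2): cancels prior s2^-1. Stack: [s2^-1]
Gen 8 (s2): cancels prior s2^-1. Stack: []
Reduced word: (empty)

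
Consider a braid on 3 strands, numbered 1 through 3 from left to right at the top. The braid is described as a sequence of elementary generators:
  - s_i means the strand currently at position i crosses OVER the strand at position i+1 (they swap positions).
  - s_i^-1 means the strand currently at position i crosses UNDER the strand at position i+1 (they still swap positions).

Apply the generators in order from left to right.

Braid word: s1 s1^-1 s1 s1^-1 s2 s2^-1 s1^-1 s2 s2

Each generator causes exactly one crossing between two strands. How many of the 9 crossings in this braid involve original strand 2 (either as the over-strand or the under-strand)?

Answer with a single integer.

Answer: 7

Derivation:
Gen 1: crossing 1x2. Involves strand 2? yes. Count so far: 1
Gen 2: crossing 2x1. Involves strand 2? yes. Count so far: 2
Gen 3: crossing 1x2. Involves strand 2? yes. Count so far: 3
Gen 4: crossing 2x1. Involves strand 2? yes. Count so far: 4
Gen 5: crossing 2x3. Involves strand 2? yes. Count so far: 5
Gen 6: crossing 3x2. Involves strand 2? yes. Count so far: 6
Gen 7: crossing 1x2. Involves strand 2? yes. Count so far: 7
Gen 8: crossing 1x3. Involves strand 2? no. Count so far: 7
Gen 9: crossing 3x1. Involves strand 2? no. Count so far: 7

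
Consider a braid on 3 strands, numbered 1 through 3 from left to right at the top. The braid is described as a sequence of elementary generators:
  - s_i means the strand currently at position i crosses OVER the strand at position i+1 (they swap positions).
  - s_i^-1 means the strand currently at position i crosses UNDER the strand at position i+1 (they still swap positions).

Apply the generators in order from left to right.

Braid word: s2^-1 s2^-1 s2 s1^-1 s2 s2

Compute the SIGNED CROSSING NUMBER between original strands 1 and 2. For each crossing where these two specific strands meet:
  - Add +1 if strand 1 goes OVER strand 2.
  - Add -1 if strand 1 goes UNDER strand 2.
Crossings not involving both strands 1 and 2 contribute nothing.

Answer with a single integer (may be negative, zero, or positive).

Gen 1: crossing 2x3. Both 1&2? no. Sum: 0
Gen 2: crossing 3x2. Both 1&2? no. Sum: 0
Gen 3: crossing 2x3. Both 1&2? no. Sum: 0
Gen 4: crossing 1x3. Both 1&2? no. Sum: 0
Gen 5: 1 over 2. Both 1&2? yes. Contrib: +1. Sum: 1
Gen 6: 2 over 1. Both 1&2? yes. Contrib: -1. Sum: 0

Answer: 0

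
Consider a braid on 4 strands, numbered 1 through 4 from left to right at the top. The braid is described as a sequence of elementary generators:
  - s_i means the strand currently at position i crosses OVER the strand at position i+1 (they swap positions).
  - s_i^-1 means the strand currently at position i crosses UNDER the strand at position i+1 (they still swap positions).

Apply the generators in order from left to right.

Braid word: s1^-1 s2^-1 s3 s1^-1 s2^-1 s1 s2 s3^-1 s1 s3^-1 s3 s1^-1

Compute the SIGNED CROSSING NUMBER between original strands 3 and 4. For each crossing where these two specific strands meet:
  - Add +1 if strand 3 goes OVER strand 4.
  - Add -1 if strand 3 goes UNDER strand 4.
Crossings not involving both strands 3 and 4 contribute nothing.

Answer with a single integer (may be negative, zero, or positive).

Gen 1: crossing 1x2. Both 3&4? no. Sum: 0
Gen 2: crossing 1x3. Both 3&4? no. Sum: 0
Gen 3: crossing 1x4. Both 3&4? no. Sum: 0
Gen 4: crossing 2x3. Both 3&4? no. Sum: 0
Gen 5: crossing 2x4. Both 3&4? no. Sum: 0
Gen 6: 3 over 4. Both 3&4? yes. Contrib: +1. Sum: 1
Gen 7: crossing 3x2. Both 3&4? no. Sum: 1
Gen 8: crossing 3x1. Both 3&4? no. Sum: 1
Gen 9: crossing 4x2. Both 3&4? no. Sum: 1
Gen 10: crossing 1x3. Both 3&4? no. Sum: 1
Gen 11: crossing 3x1. Both 3&4? no. Sum: 1
Gen 12: crossing 2x4. Both 3&4? no. Sum: 1

Answer: 1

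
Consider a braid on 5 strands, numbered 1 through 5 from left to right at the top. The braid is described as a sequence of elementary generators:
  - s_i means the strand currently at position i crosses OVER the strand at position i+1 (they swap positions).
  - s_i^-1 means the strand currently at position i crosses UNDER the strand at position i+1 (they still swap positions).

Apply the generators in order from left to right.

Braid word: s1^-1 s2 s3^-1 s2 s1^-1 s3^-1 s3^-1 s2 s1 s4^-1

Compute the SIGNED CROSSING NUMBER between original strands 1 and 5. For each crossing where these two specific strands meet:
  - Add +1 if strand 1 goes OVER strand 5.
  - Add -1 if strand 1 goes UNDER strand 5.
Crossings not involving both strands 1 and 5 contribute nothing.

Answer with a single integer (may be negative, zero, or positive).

Gen 1: crossing 1x2. Both 1&5? no. Sum: 0
Gen 2: crossing 1x3. Both 1&5? no. Sum: 0
Gen 3: crossing 1x4. Both 1&5? no. Sum: 0
Gen 4: crossing 3x4. Both 1&5? no. Sum: 0
Gen 5: crossing 2x4. Both 1&5? no. Sum: 0
Gen 6: crossing 3x1. Both 1&5? no. Sum: 0
Gen 7: crossing 1x3. Both 1&5? no. Sum: 0
Gen 8: crossing 2x3. Both 1&5? no. Sum: 0
Gen 9: crossing 4x3. Both 1&5? no. Sum: 0
Gen 10: 1 under 5. Both 1&5? yes. Contrib: -1. Sum: -1

Answer: -1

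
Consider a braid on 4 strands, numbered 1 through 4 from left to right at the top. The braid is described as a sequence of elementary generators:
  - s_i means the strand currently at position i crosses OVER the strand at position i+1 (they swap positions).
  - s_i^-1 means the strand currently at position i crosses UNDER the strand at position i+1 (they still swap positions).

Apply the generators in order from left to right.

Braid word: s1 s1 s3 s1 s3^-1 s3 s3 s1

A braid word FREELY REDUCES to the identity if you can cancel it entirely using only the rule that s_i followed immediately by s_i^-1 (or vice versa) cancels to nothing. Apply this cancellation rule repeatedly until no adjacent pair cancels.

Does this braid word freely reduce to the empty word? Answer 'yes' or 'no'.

Gen 1 (s1): push. Stack: [s1]
Gen 2 (s1): push. Stack: [s1 s1]
Gen 3 (s3): push. Stack: [s1 s1 s3]
Gen 4 (s1): push. Stack: [s1 s1 s3 s1]
Gen 5 (s3^-1): push. Stack: [s1 s1 s3 s1 s3^-1]
Gen 6 (s3): cancels prior s3^-1. Stack: [s1 s1 s3 s1]
Gen 7 (s3): push. Stack: [s1 s1 s3 s1 s3]
Gen 8 (s1): push. Stack: [s1 s1 s3 s1 s3 s1]
Reduced word: s1 s1 s3 s1 s3 s1

Answer: no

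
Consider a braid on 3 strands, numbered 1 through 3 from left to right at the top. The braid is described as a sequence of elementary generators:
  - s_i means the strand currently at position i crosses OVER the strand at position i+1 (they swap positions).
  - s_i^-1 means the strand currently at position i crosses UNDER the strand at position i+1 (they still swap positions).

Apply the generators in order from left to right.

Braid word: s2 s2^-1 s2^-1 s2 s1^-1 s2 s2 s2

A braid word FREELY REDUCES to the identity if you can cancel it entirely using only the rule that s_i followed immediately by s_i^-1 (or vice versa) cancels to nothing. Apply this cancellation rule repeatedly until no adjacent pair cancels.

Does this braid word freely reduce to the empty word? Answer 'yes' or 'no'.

Gen 1 (s2): push. Stack: [s2]
Gen 2 (s2^-1): cancels prior s2. Stack: []
Gen 3 (s2^-1): push. Stack: [s2^-1]
Gen 4 (s2): cancels prior s2^-1. Stack: []
Gen 5 (s1^-1): push. Stack: [s1^-1]
Gen 6 (s2): push. Stack: [s1^-1 s2]
Gen 7 (s2): push. Stack: [s1^-1 s2 s2]
Gen 8 (s2): push. Stack: [s1^-1 s2 s2 s2]
Reduced word: s1^-1 s2 s2 s2

Answer: no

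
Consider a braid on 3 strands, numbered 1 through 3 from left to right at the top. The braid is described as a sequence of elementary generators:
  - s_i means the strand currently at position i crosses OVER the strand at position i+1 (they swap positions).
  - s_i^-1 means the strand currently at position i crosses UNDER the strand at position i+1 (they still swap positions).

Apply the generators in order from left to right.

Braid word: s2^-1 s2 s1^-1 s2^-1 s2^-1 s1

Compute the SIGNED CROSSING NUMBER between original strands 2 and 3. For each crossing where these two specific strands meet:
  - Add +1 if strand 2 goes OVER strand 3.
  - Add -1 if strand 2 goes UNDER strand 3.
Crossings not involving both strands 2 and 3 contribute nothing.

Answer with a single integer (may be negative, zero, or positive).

Answer: -2

Derivation:
Gen 1: 2 under 3. Both 2&3? yes. Contrib: -1. Sum: -1
Gen 2: 3 over 2. Both 2&3? yes. Contrib: -1. Sum: -2
Gen 3: crossing 1x2. Both 2&3? no. Sum: -2
Gen 4: crossing 1x3. Both 2&3? no. Sum: -2
Gen 5: crossing 3x1. Both 2&3? no. Sum: -2
Gen 6: crossing 2x1. Both 2&3? no. Sum: -2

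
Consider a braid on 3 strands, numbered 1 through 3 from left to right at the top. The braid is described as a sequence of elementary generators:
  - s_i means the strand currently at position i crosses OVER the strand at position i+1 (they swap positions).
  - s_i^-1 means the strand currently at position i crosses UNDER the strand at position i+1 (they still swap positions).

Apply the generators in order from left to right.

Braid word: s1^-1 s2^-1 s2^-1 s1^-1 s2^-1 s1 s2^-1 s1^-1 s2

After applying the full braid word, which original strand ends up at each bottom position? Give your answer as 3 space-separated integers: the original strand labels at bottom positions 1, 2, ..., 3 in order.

Gen 1 (s1^-1): strand 1 crosses under strand 2. Perm now: [2 1 3]
Gen 2 (s2^-1): strand 1 crosses under strand 3. Perm now: [2 3 1]
Gen 3 (s2^-1): strand 3 crosses under strand 1. Perm now: [2 1 3]
Gen 4 (s1^-1): strand 2 crosses under strand 1. Perm now: [1 2 3]
Gen 5 (s2^-1): strand 2 crosses under strand 3. Perm now: [1 3 2]
Gen 6 (s1): strand 1 crosses over strand 3. Perm now: [3 1 2]
Gen 7 (s2^-1): strand 1 crosses under strand 2. Perm now: [3 2 1]
Gen 8 (s1^-1): strand 3 crosses under strand 2. Perm now: [2 3 1]
Gen 9 (s2): strand 3 crosses over strand 1. Perm now: [2 1 3]

Answer: 2 1 3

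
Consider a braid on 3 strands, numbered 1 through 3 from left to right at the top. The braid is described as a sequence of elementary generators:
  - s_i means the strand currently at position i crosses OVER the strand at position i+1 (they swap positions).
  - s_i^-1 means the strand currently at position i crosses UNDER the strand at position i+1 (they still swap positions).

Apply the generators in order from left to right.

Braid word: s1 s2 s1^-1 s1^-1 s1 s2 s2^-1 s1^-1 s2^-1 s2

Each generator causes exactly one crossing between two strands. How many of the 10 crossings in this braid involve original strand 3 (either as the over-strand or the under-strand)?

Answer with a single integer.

Answer: 7

Derivation:
Gen 1: crossing 1x2. Involves strand 3? no. Count so far: 0
Gen 2: crossing 1x3. Involves strand 3? yes. Count so far: 1
Gen 3: crossing 2x3. Involves strand 3? yes. Count so far: 2
Gen 4: crossing 3x2. Involves strand 3? yes. Count so far: 3
Gen 5: crossing 2x3. Involves strand 3? yes. Count so far: 4
Gen 6: crossing 2x1. Involves strand 3? no. Count so far: 4
Gen 7: crossing 1x2. Involves strand 3? no. Count so far: 4
Gen 8: crossing 3x2. Involves strand 3? yes. Count so far: 5
Gen 9: crossing 3x1. Involves strand 3? yes. Count so far: 6
Gen 10: crossing 1x3. Involves strand 3? yes. Count so far: 7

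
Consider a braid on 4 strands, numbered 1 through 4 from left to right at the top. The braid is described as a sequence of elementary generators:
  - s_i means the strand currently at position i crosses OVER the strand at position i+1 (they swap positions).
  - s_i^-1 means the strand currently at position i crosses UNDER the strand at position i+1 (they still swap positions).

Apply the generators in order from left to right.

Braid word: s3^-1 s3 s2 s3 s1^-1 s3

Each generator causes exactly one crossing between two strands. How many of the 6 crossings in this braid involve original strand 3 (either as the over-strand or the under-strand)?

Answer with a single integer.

Gen 1: crossing 3x4. Involves strand 3? yes. Count so far: 1
Gen 2: crossing 4x3. Involves strand 3? yes. Count so far: 2
Gen 3: crossing 2x3. Involves strand 3? yes. Count so far: 3
Gen 4: crossing 2x4. Involves strand 3? no. Count so far: 3
Gen 5: crossing 1x3. Involves strand 3? yes. Count so far: 4
Gen 6: crossing 4x2. Involves strand 3? no. Count so far: 4

Answer: 4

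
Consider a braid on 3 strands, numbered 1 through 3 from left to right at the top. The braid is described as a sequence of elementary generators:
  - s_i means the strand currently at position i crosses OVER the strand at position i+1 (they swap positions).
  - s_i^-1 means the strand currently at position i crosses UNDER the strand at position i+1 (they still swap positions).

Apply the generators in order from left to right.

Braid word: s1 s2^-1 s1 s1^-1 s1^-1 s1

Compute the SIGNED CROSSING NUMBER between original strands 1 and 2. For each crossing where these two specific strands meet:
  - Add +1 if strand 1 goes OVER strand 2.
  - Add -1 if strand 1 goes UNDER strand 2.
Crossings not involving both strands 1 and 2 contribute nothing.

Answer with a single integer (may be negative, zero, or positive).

Gen 1: 1 over 2. Both 1&2? yes. Contrib: +1. Sum: 1
Gen 2: crossing 1x3. Both 1&2? no. Sum: 1
Gen 3: crossing 2x3. Both 1&2? no. Sum: 1
Gen 4: crossing 3x2. Both 1&2? no. Sum: 1
Gen 5: crossing 2x3. Both 1&2? no. Sum: 1
Gen 6: crossing 3x2. Both 1&2? no. Sum: 1

Answer: 1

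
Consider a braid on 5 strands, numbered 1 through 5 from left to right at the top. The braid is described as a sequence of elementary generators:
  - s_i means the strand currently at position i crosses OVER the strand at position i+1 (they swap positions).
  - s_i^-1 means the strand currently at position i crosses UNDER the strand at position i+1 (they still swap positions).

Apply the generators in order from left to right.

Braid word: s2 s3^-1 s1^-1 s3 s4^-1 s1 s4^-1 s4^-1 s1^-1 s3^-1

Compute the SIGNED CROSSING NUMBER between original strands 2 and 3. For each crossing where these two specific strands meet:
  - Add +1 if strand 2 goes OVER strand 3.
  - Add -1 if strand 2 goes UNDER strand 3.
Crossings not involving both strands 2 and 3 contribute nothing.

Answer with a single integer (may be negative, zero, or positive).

Answer: 1

Derivation:
Gen 1: 2 over 3. Both 2&3? yes. Contrib: +1. Sum: 1
Gen 2: crossing 2x4. Both 2&3? no. Sum: 1
Gen 3: crossing 1x3. Both 2&3? no. Sum: 1
Gen 4: crossing 4x2. Both 2&3? no. Sum: 1
Gen 5: crossing 4x5. Both 2&3? no. Sum: 1
Gen 6: crossing 3x1. Both 2&3? no. Sum: 1
Gen 7: crossing 5x4. Both 2&3? no. Sum: 1
Gen 8: crossing 4x5. Both 2&3? no. Sum: 1
Gen 9: crossing 1x3. Both 2&3? no. Sum: 1
Gen 10: crossing 2x5. Both 2&3? no. Sum: 1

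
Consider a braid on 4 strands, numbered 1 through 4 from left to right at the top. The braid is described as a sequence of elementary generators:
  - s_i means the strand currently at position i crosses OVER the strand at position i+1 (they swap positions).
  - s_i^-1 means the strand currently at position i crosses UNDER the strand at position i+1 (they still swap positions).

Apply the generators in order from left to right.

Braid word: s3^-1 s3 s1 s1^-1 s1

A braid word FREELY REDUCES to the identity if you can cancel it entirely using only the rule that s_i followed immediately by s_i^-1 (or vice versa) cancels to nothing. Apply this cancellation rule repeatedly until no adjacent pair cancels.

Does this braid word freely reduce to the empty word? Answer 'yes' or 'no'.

Gen 1 (s3^-1): push. Stack: [s3^-1]
Gen 2 (s3): cancels prior s3^-1. Stack: []
Gen 3 (s1): push. Stack: [s1]
Gen 4 (s1^-1): cancels prior s1. Stack: []
Gen 5 (s1): push. Stack: [s1]
Reduced word: s1

Answer: no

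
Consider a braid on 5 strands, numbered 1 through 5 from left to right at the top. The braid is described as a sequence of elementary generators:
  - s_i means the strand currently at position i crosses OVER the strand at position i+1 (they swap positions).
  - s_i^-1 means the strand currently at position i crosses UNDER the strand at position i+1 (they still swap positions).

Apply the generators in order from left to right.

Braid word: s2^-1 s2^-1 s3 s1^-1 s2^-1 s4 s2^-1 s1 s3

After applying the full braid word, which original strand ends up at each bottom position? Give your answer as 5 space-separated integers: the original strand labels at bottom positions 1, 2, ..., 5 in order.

Gen 1 (s2^-1): strand 2 crosses under strand 3. Perm now: [1 3 2 4 5]
Gen 2 (s2^-1): strand 3 crosses under strand 2. Perm now: [1 2 3 4 5]
Gen 3 (s3): strand 3 crosses over strand 4. Perm now: [1 2 4 3 5]
Gen 4 (s1^-1): strand 1 crosses under strand 2. Perm now: [2 1 4 3 5]
Gen 5 (s2^-1): strand 1 crosses under strand 4. Perm now: [2 4 1 3 5]
Gen 6 (s4): strand 3 crosses over strand 5. Perm now: [2 4 1 5 3]
Gen 7 (s2^-1): strand 4 crosses under strand 1. Perm now: [2 1 4 5 3]
Gen 8 (s1): strand 2 crosses over strand 1. Perm now: [1 2 4 5 3]
Gen 9 (s3): strand 4 crosses over strand 5. Perm now: [1 2 5 4 3]

Answer: 1 2 5 4 3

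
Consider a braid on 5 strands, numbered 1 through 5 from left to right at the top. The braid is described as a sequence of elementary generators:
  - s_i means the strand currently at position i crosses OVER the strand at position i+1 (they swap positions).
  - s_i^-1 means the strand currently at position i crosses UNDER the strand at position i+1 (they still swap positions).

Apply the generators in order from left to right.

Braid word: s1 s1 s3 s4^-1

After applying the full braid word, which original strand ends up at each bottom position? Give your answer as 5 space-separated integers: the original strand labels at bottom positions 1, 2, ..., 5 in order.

Answer: 1 2 4 5 3

Derivation:
Gen 1 (s1): strand 1 crosses over strand 2. Perm now: [2 1 3 4 5]
Gen 2 (s1): strand 2 crosses over strand 1. Perm now: [1 2 3 4 5]
Gen 3 (s3): strand 3 crosses over strand 4. Perm now: [1 2 4 3 5]
Gen 4 (s4^-1): strand 3 crosses under strand 5. Perm now: [1 2 4 5 3]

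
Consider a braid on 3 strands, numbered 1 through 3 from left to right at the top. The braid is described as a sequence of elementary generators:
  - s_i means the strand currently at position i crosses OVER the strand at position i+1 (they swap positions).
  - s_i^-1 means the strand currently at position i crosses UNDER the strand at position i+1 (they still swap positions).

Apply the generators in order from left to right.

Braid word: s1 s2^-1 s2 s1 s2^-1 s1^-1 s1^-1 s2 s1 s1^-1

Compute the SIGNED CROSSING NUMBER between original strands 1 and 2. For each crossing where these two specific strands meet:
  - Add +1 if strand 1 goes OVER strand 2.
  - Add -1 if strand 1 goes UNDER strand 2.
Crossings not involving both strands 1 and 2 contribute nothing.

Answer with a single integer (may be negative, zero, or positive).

Gen 1: 1 over 2. Both 1&2? yes. Contrib: +1. Sum: 1
Gen 2: crossing 1x3. Both 1&2? no. Sum: 1
Gen 3: crossing 3x1. Both 1&2? no. Sum: 1
Gen 4: 2 over 1. Both 1&2? yes. Contrib: -1. Sum: 0
Gen 5: crossing 2x3. Both 1&2? no. Sum: 0
Gen 6: crossing 1x3. Both 1&2? no. Sum: 0
Gen 7: crossing 3x1. Both 1&2? no. Sum: 0
Gen 8: crossing 3x2. Both 1&2? no. Sum: 0
Gen 9: 1 over 2. Both 1&2? yes. Contrib: +1. Sum: 1
Gen 10: 2 under 1. Both 1&2? yes. Contrib: +1. Sum: 2

Answer: 2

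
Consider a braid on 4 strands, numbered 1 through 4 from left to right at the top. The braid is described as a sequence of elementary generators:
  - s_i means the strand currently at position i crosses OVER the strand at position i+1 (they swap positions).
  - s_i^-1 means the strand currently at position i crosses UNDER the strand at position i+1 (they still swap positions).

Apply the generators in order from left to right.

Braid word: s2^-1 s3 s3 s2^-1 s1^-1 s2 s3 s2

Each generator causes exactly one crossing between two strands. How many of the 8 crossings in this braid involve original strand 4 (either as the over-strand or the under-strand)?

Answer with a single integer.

Gen 1: crossing 2x3. Involves strand 4? no. Count so far: 0
Gen 2: crossing 2x4. Involves strand 4? yes. Count so far: 1
Gen 3: crossing 4x2. Involves strand 4? yes. Count so far: 2
Gen 4: crossing 3x2. Involves strand 4? no. Count so far: 2
Gen 5: crossing 1x2. Involves strand 4? no. Count so far: 2
Gen 6: crossing 1x3. Involves strand 4? no. Count so far: 2
Gen 7: crossing 1x4. Involves strand 4? yes. Count so far: 3
Gen 8: crossing 3x4. Involves strand 4? yes. Count so far: 4

Answer: 4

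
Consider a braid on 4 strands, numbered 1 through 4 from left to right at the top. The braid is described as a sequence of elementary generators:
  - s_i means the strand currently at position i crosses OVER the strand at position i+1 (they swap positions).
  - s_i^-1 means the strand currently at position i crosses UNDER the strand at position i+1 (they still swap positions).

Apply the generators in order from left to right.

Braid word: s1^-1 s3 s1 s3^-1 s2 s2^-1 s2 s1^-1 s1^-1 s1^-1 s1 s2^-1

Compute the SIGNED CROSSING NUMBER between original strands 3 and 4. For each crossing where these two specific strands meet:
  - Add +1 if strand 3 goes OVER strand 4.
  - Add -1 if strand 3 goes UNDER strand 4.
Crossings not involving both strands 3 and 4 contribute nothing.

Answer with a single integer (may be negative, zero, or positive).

Answer: 2

Derivation:
Gen 1: crossing 1x2. Both 3&4? no. Sum: 0
Gen 2: 3 over 4. Both 3&4? yes. Contrib: +1. Sum: 1
Gen 3: crossing 2x1. Both 3&4? no. Sum: 1
Gen 4: 4 under 3. Both 3&4? yes. Contrib: +1. Sum: 2
Gen 5: crossing 2x3. Both 3&4? no. Sum: 2
Gen 6: crossing 3x2. Both 3&4? no. Sum: 2
Gen 7: crossing 2x3. Both 3&4? no. Sum: 2
Gen 8: crossing 1x3. Both 3&4? no. Sum: 2
Gen 9: crossing 3x1. Both 3&4? no. Sum: 2
Gen 10: crossing 1x3. Both 3&4? no. Sum: 2
Gen 11: crossing 3x1. Both 3&4? no. Sum: 2
Gen 12: crossing 3x2. Both 3&4? no. Sum: 2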